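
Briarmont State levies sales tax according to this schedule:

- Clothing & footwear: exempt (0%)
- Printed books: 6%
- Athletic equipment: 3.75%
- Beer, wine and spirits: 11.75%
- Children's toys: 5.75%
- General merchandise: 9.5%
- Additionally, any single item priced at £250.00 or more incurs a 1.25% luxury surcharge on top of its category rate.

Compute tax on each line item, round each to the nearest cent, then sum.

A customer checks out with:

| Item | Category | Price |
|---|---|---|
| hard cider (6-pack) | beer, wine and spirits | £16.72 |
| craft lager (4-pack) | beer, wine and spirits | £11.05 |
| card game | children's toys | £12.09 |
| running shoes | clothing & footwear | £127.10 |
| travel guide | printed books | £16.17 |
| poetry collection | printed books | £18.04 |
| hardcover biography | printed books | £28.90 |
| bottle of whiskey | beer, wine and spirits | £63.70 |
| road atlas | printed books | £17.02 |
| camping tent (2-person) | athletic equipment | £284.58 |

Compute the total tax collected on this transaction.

£30.47

Hard cider (6-pack) £16.72: beer, wine and spirits → 11.75% → £1.96
Craft lager (4-pack) £11.05: beer, wine and spirits → 11.75% → £1.30
Card game £12.09: children's toys → 5.75% → £0.70
Running shoes £127.10: clothing & footwear → 0% → £0.00
Travel guide £16.17: printed books → 6% → £0.97
Poetry collection £18.04: printed books → 6% → £1.08
Hardcover biography £28.90: printed books → 6% → £1.73
Bottle of whiskey £63.70: beer, wine and spirits → 11.75% → £7.48
Road atlas £17.02: printed books → 6% → £1.02
Camping tent (2-person) £284.58: athletic equipment → 3.75% + 1.25% surcharge = 5% → £14.23
Total tax = £1.96 + £1.30 + £0.70 + £0.97 + £1.08 + £1.73 + £7.48 + £1.02 + £14.23 = £30.47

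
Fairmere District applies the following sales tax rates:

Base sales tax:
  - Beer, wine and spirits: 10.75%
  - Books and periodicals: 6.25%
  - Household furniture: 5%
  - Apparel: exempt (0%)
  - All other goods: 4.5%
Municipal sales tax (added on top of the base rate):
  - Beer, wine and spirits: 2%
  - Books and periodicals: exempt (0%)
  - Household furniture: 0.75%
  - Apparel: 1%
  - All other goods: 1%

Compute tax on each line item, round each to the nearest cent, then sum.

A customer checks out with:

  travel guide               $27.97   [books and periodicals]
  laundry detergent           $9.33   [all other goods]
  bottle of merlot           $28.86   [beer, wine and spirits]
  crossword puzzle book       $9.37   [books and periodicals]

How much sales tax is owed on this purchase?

Travel guide $27.97: books and periodicals → 6.25% + 0% municipal = 6.25% → $1.75
Laundry detergent $9.33: all other goods → 4.5% + 1% municipal = 5.5% → $0.51
Bottle of merlot $28.86: beer, wine and spirits → 10.75% + 2% municipal = 12.75% → $3.68
Crossword puzzle book $9.37: books and periodicals → 6.25% + 0% municipal = 6.25% → $0.59
Total tax = $1.75 + $0.51 + $3.68 + $0.59 = $6.53

$6.53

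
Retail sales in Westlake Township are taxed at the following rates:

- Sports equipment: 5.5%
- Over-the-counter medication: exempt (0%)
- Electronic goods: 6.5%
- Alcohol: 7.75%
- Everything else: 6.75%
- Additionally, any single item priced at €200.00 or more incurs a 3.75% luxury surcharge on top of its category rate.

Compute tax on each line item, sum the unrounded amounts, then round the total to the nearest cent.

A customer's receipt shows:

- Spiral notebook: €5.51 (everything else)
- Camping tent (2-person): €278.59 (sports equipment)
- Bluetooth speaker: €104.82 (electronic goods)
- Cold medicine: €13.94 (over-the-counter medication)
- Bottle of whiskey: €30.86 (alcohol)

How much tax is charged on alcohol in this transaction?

Bottle of whiskey €30.86: alcohol → 7.75% → €2.39165
Tax on alcohol: unrounded sum = €2.39165 → €2.39

€2.39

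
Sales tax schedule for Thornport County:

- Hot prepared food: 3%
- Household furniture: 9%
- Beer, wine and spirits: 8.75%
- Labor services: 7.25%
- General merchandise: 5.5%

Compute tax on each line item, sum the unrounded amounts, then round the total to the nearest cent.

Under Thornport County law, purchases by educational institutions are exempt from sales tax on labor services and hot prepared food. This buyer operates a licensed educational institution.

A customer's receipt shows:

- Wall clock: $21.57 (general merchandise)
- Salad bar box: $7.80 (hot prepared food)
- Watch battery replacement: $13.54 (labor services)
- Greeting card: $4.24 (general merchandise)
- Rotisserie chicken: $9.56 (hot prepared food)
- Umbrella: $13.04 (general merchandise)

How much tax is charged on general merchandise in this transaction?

$2.14

Wall clock $21.57: general merchandise → 5.5% → $1.18635
Greeting card $4.24: general merchandise → 5.5% → $0.2332
Umbrella $13.04: general merchandise → 5.5% → $0.7172
Tax on general merchandise: unrounded sum = $2.13675 → $2.14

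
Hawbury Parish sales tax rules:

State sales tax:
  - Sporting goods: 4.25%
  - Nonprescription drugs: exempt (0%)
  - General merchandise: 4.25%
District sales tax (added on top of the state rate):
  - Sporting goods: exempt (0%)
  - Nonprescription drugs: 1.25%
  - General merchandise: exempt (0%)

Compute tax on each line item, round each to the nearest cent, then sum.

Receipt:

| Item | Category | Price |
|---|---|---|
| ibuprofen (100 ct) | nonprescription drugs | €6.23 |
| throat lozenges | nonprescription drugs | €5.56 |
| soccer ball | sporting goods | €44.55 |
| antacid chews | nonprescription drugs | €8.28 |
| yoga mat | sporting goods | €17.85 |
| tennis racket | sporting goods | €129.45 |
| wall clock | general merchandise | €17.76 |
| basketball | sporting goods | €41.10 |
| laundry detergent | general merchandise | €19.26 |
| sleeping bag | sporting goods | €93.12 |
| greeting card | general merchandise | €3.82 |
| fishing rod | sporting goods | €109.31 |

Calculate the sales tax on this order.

€20.49

Ibuprofen (100 ct) €6.23: nonprescription drugs → 0% + 1.25% district = 1.25% → €0.08
Throat lozenges €5.56: nonprescription drugs → 0% + 1.25% district = 1.25% → €0.07
Soccer ball €44.55: sporting goods → 4.25% + 0% district = 4.25% → €1.89
Antacid chews €8.28: nonprescription drugs → 0% + 1.25% district = 1.25% → €0.10
Yoga mat €17.85: sporting goods → 4.25% + 0% district = 4.25% → €0.76
Tennis racket €129.45: sporting goods → 4.25% + 0% district = 4.25% → €5.50
Wall clock €17.76: general merchandise → 4.25% + 0% district = 4.25% → €0.75
Basketball €41.10: sporting goods → 4.25% + 0% district = 4.25% → €1.75
Laundry detergent €19.26: general merchandise → 4.25% + 0% district = 4.25% → €0.82
Sleeping bag €93.12: sporting goods → 4.25% + 0% district = 4.25% → €3.96
Greeting card €3.82: general merchandise → 4.25% + 0% district = 4.25% → €0.16
Fishing rod €109.31: sporting goods → 4.25% + 0% district = 4.25% → €4.65
Total tax = €0.08 + €0.07 + €1.89 + €0.10 + €0.76 + €5.50 + €0.75 + €1.75 + €0.82 + €3.96 + €0.16 + €4.65 = €20.49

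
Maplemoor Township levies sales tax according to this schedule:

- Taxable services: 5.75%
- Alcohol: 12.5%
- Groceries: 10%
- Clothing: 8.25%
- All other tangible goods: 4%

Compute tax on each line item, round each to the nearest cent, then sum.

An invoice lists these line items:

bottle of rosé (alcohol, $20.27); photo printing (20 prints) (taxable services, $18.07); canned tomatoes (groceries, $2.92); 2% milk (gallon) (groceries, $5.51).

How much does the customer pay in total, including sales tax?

$51.18

Bottle of rosé $20.27: alcohol → 12.5% → $2.53
Photo printing (20 prints) $18.07: taxable services → 5.75% → $1.04
Canned tomatoes $2.92: groceries → 10% → $0.29
2% milk (gallon) $5.51: groceries → 10% → $0.55
Subtotal = $46.77; tax = $4.41; total due = $51.18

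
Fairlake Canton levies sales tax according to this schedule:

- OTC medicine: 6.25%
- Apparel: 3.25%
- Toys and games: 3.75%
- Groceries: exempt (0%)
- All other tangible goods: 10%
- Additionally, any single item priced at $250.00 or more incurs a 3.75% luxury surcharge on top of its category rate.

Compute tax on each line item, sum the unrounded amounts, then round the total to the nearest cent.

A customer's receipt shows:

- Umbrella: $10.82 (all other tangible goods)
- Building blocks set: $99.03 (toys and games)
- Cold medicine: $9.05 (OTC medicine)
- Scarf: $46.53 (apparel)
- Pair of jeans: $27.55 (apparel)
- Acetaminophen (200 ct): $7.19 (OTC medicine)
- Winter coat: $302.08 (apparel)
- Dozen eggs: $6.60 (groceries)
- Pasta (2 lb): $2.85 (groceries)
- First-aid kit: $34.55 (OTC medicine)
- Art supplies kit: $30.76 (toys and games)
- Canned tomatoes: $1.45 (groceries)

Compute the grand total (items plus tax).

$611.14

Umbrella $10.82: all other tangible goods → 10% → $1.082
Building blocks set $99.03: toys and games → 3.75% → $3.713625
Cold medicine $9.05: OTC medicine → 6.25% → $0.565625
Scarf $46.53: apparel → 3.25% → $1.512225
Pair of jeans $27.55: apparel → 3.25% → $0.895375
Acetaminophen (200 ct) $7.19: OTC medicine → 6.25% → $0.449375
Winter coat $302.08: apparel → 3.25% + 3.75% surcharge = 7% → $21.1456
Dozen eggs $6.60: groceries → 0% → $0.00
Pasta (2 lb) $2.85: groceries → 0% → $0.00
First-aid kit $34.55: OTC medicine → 6.25% → $2.159375
Art supplies kit $30.76: toys and games → 3.75% → $1.1535
Canned tomatoes $1.45: groceries → 0% → $0.00
Subtotal = $578.46; unrounded tax = $32.6767 → $32.68; total due = $611.14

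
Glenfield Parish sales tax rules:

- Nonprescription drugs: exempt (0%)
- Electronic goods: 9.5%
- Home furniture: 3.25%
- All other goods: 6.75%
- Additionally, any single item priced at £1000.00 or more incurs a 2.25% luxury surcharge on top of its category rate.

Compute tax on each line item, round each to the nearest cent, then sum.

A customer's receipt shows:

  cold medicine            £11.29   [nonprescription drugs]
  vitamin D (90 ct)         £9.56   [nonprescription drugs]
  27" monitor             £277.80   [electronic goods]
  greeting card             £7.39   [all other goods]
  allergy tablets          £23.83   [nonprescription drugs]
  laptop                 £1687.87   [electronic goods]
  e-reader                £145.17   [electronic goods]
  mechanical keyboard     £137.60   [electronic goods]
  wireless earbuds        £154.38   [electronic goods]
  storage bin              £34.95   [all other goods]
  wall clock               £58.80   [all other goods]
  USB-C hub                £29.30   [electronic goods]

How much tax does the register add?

£275.85

Cold medicine £11.29: nonprescription drugs → 0% → £0.00
Vitamin D (90 ct) £9.56: nonprescription drugs → 0% → £0.00
27" monitor £277.80: electronic goods → 9.5% → £26.39
Greeting card £7.39: all other goods → 6.75% → £0.50
Allergy tablets £23.83: nonprescription drugs → 0% → £0.00
Laptop £1687.87: electronic goods → 9.5% + 2.25% surcharge = 11.75% → £198.32
E-reader £145.17: electronic goods → 9.5% → £13.79
Mechanical keyboard £137.60: electronic goods → 9.5% → £13.07
Wireless earbuds £154.38: electronic goods → 9.5% → £14.67
Storage bin £34.95: all other goods → 6.75% → £2.36
Wall clock £58.80: all other goods → 6.75% → £3.97
USB-C hub £29.30: electronic goods → 9.5% → £2.78
Total tax = £26.39 + £0.50 + £198.32 + £13.79 + £13.07 + £14.67 + £2.36 + £3.97 + £2.78 = £275.85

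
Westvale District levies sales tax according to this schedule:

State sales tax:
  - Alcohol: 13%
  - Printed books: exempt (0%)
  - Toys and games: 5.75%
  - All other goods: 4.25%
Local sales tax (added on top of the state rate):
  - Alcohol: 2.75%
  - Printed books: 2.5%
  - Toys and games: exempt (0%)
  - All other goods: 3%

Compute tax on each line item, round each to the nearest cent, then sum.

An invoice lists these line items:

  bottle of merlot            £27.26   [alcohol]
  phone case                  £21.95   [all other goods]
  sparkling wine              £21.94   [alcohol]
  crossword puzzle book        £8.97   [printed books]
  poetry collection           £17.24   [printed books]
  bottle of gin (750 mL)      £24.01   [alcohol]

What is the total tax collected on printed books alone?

£0.65

Crossword puzzle book £8.97: printed books → 0% + 2.5% local = 2.5% → £0.22
Poetry collection £17.24: printed books → 0% + 2.5% local = 2.5% → £0.43
Tax on printed books = £0.22 + £0.43 = £0.65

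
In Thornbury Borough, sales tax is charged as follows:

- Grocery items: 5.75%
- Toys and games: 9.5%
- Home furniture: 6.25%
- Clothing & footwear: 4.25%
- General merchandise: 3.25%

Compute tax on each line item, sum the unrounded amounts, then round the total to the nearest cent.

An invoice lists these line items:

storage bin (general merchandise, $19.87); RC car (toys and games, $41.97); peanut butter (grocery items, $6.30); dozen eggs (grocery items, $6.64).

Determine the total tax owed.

Storage bin $19.87: general merchandise → 3.25% → $0.645775
RC car $41.97: toys and games → 9.5% → $3.98715
Peanut butter $6.30: grocery items → 5.75% → $0.36225
Dozen eggs $6.64: grocery items → 5.75% → $0.3818
Unrounded tax sum = $5.376975 → $5.38

$5.38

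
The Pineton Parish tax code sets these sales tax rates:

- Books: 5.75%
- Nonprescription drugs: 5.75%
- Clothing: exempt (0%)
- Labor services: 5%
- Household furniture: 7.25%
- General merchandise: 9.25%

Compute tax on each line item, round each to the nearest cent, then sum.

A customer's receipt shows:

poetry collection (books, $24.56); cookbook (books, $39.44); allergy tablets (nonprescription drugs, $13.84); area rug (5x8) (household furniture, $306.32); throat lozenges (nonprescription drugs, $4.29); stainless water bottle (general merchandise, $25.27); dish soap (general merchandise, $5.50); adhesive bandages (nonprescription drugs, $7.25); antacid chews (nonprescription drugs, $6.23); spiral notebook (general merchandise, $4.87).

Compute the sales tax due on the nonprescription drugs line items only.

Allergy tablets $13.84: nonprescription drugs → 5.75% → $0.80
Throat lozenges $4.29: nonprescription drugs → 5.75% → $0.25
Adhesive bandages $7.25: nonprescription drugs → 5.75% → $0.42
Antacid chews $6.23: nonprescription drugs → 5.75% → $0.36
Tax on nonprescription drugs = $0.80 + $0.25 + $0.42 + $0.36 = $1.83

$1.83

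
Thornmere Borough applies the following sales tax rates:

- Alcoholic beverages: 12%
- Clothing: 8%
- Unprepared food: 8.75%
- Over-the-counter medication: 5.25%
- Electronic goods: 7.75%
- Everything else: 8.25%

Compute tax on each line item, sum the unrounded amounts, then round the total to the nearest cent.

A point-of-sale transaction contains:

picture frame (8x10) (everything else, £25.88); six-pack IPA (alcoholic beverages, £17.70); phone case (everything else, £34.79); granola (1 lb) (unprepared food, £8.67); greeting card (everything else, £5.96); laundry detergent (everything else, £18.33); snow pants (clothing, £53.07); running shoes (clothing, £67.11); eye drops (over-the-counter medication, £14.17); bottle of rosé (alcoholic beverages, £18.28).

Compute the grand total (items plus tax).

Picture frame (8x10) £25.88: everything else → 8.25% → £2.1351
Six-pack IPA £17.70: alcoholic beverages → 12% → £2.124
Phone case £34.79: everything else → 8.25% → £2.870175
Granola (1 lb) £8.67: unprepared food → 8.75% → £0.758625
Greeting card £5.96: everything else → 8.25% → £0.4917
Laundry detergent £18.33: everything else → 8.25% → £1.512225
Snow pants £53.07: clothing → 8% → £4.2456
Running shoes £67.11: clothing → 8% → £5.3688
Eye drops £14.17: over-the-counter medication → 5.25% → £0.743925
Bottle of rosé £18.28: alcoholic beverages → 12% → £2.1936
Subtotal = £263.96; unrounded tax = £22.44375 → £22.44; total due = £286.40

£286.40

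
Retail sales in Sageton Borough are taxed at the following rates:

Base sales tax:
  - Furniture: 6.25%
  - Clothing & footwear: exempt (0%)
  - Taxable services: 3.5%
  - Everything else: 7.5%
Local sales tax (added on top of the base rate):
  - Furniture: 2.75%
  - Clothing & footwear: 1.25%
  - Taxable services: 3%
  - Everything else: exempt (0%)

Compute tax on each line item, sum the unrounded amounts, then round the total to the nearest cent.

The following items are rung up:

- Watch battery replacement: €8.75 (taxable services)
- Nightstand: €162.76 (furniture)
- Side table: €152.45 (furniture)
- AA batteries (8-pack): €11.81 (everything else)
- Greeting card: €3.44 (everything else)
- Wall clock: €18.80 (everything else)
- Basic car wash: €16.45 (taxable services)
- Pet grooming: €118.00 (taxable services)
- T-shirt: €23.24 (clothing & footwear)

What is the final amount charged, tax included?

€556.22

Watch battery replacement €8.75: taxable services → 3.5% + 3% local = 6.5% → €0.56875
Nightstand €162.76: furniture → 6.25% + 2.75% local = 9% → €14.6484
Side table €152.45: furniture → 6.25% + 2.75% local = 9% → €13.7205
AA batteries (8-pack) €11.81: everything else → 7.5% + 0% local = 7.5% → €0.88575
Greeting card €3.44: everything else → 7.5% + 0% local = 7.5% → €0.258
Wall clock €18.80: everything else → 7.5% + 0% local = 7.5% → €1.41
Basic car wash €16.45: taxable services → 3.5% + 3% local = 6.5% → €1.06925
Pet grooming €118.00: taxable services → 3.5% + 3% local = 6.5% → €7.67
T-shirt €23.24: clothing & footwear → 0% + 1.25% local = 1.25% → €0.2905
Subtotal = €515.70; unrounded tax = €40.52115 → €40.52; total due = €556.22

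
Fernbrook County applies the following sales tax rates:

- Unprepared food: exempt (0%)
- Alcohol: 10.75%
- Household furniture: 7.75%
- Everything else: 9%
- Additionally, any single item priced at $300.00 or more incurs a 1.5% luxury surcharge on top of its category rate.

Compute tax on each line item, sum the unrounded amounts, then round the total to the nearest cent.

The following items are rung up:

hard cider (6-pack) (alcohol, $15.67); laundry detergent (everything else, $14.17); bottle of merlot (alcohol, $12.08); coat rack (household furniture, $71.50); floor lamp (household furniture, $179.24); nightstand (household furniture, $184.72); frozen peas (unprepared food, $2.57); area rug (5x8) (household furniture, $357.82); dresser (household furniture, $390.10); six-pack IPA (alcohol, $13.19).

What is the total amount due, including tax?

$1349.67

Hard cider (6-pack) $15.67: alcohol → 10.75% → $1.684525
Laundry detergent $14.17: everything else → 9% → $1.2753
Bottle of merlot $12.08: alcohol → 10.75% → $1.2986
Coat rack $71.50: household furniture → 7.75% → $5.54125
Floor lamp $179.24: household furniture → 7.75% → $13.8911
Nightstand $184.72: household furniture → 7.75% → $14.3158
Frozen peas $2.57: unprepared food → 0% → $0.00
Area rug (5x8) $357.82: household furniture → 7.75% + 1.5% surcharge = 9.25% → $33.09835
Dresser $390.10: household furniture → 7.75% + 1.5% surcharge = 9.25% → $36.08425
Six-pack IPA $13.19: alcohol → 10.75% → $1.417925
Subtotal = $1241.06; unrounded tax = $108.6071 → $108.61; total due = $1349.67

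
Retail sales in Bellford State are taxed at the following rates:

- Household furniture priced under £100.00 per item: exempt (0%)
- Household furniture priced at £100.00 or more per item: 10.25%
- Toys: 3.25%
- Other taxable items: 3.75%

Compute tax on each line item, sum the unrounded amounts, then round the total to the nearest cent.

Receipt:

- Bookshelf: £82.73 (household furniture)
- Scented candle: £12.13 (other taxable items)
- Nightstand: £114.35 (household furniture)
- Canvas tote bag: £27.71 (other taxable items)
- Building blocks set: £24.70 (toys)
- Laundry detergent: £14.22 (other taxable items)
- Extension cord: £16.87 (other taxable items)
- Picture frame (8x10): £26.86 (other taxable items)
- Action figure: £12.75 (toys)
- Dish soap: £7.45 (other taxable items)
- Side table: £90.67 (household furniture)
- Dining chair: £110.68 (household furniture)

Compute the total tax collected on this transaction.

Bookshelf £82.73: household furniture, under £100.00 → 0% → £0.00
Scented candle £12.13: other taxable items → 3.75% → £0.454875
Nightstand £114.35: household furniture, £100.00 or more → 10.25% → £11.720875
Canvas tote bag £27.71: other taxable items → 3.75% → £1.039125
Building blocks set £24.70: toys → 3.25% → £0.80275
Laundry detergent £14.22: other taxable items → 3.75% → £0.53325
Extension cord £16.87: other taxable items → 3.75% → £0.632625
Picture frame (8x10) £26.86: other taxable items → 3.75% → £1.00725
Action figure £12.75: toys → 3.25% → £0.414375
Dish soap £7.45: other taxable items → 3.75% → £0.279375
Side table £90.67: household furniture, under £100.00 → 0% → £0.00
Dining chair £110.68: household furniture, £100.00 or more → 10.25% → £11.3447
Unrounded tax sum = £28.2292 → £28.23

£28.23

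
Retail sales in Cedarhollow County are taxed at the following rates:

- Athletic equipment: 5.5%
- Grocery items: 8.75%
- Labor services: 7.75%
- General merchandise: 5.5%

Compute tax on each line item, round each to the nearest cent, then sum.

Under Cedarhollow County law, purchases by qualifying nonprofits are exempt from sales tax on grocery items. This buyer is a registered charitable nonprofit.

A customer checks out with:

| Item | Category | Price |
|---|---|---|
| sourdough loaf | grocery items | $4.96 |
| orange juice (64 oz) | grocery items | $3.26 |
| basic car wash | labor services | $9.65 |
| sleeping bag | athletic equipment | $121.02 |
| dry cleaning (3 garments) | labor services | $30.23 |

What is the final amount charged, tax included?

Sourdough loaf $4.96: grocery items, buyer-exempt → 0% → $0.00
Orange juice (64 oz) $3.26: grocery items, buyer-exempt → 0% → $0.00
Basic car wash $9.65: labor services → 7.75% → $0.75
Sleeping bag $121.02: athletic equipment → 5.5% → $6.66
Dry cleaning (3 garments) $30.23: labor services → 7.75% → $2.34
Subtotal = $169.12; tax = $9.75; total due = $178.87

$178.87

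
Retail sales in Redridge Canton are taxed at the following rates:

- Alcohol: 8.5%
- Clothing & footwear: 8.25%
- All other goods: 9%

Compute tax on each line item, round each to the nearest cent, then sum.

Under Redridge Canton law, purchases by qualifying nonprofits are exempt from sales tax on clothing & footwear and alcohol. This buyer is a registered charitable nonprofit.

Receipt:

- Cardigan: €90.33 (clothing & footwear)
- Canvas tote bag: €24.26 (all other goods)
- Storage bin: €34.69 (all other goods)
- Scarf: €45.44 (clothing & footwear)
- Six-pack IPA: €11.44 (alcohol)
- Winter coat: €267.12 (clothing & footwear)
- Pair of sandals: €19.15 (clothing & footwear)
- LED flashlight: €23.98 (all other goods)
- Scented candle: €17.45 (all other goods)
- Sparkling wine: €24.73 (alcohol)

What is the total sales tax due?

€9.03

Cardigan €90.33: clothing & footwear, buyer-exempt → 0% → €0.00
Canvas tote bag €24.26: all other goods → 9% → €2.18
Storage bin €34.69: all other goods → 9% → €3.12
Scarf €45.44: clothing & footwear, buyer-exempt → 0% → €0.00
Six-pack IPA €11.44: alcohol, buyer-exempt → 0% → €0.00
Winter coat €267.12: clothing & footwear, buyer-exempt → 0% → €0.00
Pair of sandals €19.15: clothing & footwear, buyer-exempt → 0% → €0.00
LED flashlight €23.98: all other goods → 9% → €2.16
Scented candle €17.45: all other goods → 9% → €1.57
Sparkling wine €24.73: alcohol, buyer-exempt → 0% → €0.00
Total tax = €2.18 + €3.12 + €2.16 + €1.57 = €9.03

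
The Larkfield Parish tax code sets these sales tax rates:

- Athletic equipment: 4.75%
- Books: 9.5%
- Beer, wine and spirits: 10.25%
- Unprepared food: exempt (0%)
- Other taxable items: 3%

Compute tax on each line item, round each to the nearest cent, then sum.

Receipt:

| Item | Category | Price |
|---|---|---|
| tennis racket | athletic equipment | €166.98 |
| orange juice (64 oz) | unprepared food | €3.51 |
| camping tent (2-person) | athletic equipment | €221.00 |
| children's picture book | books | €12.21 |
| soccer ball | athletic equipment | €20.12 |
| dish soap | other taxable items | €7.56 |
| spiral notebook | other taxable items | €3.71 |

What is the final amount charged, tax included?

Tennis racket €166.98: athletic equipment → 4.75% → €7.93
Orange juice (64 oz) €3.51: unprepared food → 0% → €0.00
Camping tent (2-person) €221.00: athletic equipment → 4.75% → €10.50
Children's picture book €12.21: books → 9.5% → €1.16
Soccer ball €20.12: athletic equipment → 4.75% → €0.96
Dish soap €7.56: other taxable items → 3% → €0.23
Spiral notebook €3.71: other taxable items → 3% → €0.11
Subtotal = €435.09; tax = €20.89; total due = €455.98

€455.98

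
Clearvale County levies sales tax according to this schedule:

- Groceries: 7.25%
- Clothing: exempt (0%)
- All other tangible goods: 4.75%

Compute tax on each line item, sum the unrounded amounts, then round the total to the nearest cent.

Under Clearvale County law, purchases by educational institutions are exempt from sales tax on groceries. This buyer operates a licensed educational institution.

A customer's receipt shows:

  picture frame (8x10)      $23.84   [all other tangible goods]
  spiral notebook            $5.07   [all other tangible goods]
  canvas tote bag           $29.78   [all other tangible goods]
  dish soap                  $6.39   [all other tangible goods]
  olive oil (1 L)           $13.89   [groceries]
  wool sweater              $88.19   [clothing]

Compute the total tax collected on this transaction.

$3.09

Picture frame (8x10) $23.84: all other tangible goods → 4.75% → $1.1324
Spiral notebook $5.07: all other tangible goods → 4.75% → $0.240825
Canvas tote bag $29.78: all other tangible goods → 4.75% → $1.41455
Dish soap $6.39: all other tangible goods → 4.75% → $0.303525
Olive oil (1 L) $13.89: groceries, buyer-exempt → 0% → $0.00
Wool sweater $88.19: clothing → 0% → $0.00
Unrounded tax sum = $3.0913 → $3.09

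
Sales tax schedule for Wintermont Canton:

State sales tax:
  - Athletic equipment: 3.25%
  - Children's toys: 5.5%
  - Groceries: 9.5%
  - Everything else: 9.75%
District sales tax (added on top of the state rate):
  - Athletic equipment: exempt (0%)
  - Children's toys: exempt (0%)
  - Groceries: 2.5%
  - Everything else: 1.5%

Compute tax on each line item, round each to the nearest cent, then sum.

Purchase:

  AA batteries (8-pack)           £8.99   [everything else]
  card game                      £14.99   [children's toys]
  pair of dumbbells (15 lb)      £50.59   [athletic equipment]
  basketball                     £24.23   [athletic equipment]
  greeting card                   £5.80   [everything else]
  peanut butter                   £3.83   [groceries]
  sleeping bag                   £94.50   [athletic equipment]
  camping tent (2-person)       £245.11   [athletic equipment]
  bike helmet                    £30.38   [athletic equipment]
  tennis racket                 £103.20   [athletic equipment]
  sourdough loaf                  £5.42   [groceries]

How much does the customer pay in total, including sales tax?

AA batteries (8-pack) £8.99: everything else → 9.75% + 1.5% district = 11.25% → £1.01
Card game £14.99: children's toys → 5.5% + 0% district = 5.5% → £0.82
Pair of dumbbells (15 lb) £50.59: athletic equipment → 3.25% + 0% district = 3.25% → £1.64
Basketball £24.23: athletic equipment → 3.25% + 0% district = 3.25% → £0.79
Greeting card £5.80: everything else → 9.75% + 1.5% district = 11.25% → £0.65
Peanut butter £3.83: groceries → 9.5% + 2.5% district = 12% → £0.46
Sleeping bag £94.50: athletic equipment → 3.25% + 0% district = 3.25% → £3.07
Camping tent (2-person) £245.11: athletic equipment → 3.25% + 0% district = 3.25% → £7.97
Bike helmet £30.38: athletic equipment → 3.25% + 0% district = 3.25% → £0.99
Tennis racket £103.20: athletic equipment → 3.25% + 0% district = 3.25% → £3.35
Sourdough loaf £5.42: groceries → 9.5% + 2.5% district = 12% → £0.65
Subtotal = £587.04; tax = £21.40; total due = £608.44

£608.44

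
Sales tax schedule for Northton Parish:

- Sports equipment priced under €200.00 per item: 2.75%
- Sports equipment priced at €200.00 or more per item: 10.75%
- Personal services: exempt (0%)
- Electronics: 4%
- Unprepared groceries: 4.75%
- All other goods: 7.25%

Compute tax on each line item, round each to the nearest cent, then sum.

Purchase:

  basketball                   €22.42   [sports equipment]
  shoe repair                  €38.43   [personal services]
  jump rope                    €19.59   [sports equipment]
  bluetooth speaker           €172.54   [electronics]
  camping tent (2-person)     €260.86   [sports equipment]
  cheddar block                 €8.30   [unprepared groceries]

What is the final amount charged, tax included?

Basketball €22.42: sports equipment, under €200.00 → 2.75% → €0.62
Shoe repair €38.43: personal services → 0% → €0.00
Jump rope €19.59: sports equipment, under €200.00 → 2.75% → €0.54
Bluetooth speaker €172.54: electronics → 4% → €6.90
Camping tent (2-person) €260.86: sports equipment, €200.00 or more → 10.75% → €28.04
Cheddar block €8.30: unprepared groceries → 4.75% → €0.39
Subtotal = €522.14; tax = €36.49; total due = €558.63

€558.63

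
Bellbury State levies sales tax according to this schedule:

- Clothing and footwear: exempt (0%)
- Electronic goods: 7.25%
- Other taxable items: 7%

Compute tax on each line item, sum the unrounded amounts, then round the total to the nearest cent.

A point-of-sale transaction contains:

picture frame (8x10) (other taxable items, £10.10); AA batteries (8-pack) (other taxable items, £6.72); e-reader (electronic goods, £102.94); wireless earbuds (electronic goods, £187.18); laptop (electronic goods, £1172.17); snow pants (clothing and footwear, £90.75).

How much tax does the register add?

Picture frame (8x10) £10.10: other taxable items → 7% → £0.707
AA batteries (8-pack) £6.72: other taxable items → 7% → £0.4704
E-reader £102.94: electronic goods → 7.25% → £7.46315
Wireless earbuds £187.18: electronic goods → 7.25% → £13.57055
Laptop £1172.17: electronic goods → 7.25% → £84.982325
Snow pants £90.75: clothing and footwear → 0% → £0.00
Unrounded tax sum = £107.193425 → £107.19

£107.19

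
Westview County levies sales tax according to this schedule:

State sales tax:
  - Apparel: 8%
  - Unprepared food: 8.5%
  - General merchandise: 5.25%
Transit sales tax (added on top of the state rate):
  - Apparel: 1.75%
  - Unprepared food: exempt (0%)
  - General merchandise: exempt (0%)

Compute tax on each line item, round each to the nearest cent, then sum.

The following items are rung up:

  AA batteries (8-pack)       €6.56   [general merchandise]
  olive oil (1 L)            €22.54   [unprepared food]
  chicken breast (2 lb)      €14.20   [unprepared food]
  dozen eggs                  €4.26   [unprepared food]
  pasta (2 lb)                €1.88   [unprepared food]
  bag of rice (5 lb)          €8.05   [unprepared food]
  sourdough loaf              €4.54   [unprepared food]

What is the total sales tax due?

AA batteries (8-pack) €6.56: general merchandise → 5.25% + 0% transit = 5.25% → €0.34
Olive oil (1 L) €22.54: unprepared food → 8.5% + 0% transit = 8.5% → €1.92
Chicken breast (2 lb) €14.20: unprepared food → 8.5% + 0% transit = 8.5% → €1.21
Dozen eggs €4.26: unprepared food → 8.5% + 0% transit = 8.5% → €0.36
Pasta (2 lb) €1.88: unprepared food → 8.5% + 0% transit = 8.5% → €0.16
Bag of rice (5 lb) €8.05: unprepared food → 8.5% + 0% transit = 8.5% → €0.68
Sourdough loaf €4.54: unprepared food → 8.5% + 0% transit = 8.5% → €0.39
Total tax = €0.34 + €1.92 + €1.21 + €0.36 + €0.16 + €0.68 + €0.39 = €5.06

€5.06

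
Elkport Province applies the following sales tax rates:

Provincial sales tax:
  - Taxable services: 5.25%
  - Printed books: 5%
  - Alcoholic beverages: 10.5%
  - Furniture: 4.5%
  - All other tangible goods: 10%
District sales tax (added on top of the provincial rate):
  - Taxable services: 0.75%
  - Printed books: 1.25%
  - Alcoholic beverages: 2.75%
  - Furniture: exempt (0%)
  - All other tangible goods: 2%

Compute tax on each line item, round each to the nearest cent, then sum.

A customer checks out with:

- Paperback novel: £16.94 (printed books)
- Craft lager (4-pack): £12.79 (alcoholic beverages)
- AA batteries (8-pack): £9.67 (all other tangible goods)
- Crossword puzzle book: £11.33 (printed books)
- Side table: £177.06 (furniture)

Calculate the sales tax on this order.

Paperback novel £16.94: printed books → 5% + 1.25% district = 6.25% → £1.06
Craft lager (4-pack) £12.79: alcoholic beverages → 10.5% + 2.75% district = 13.25% → £1.69
AA batteries (8-pack) £9.67: all other tangible goods → 10% + 2% district = 12% → £1.16
Crossword puzzle book £11.33: printed books → 5% + 1.25% district = 6.25% → £0.71
Side table £177.06: furniture → 4.5% + 0% district = 4.5% → £7.97
Total tax = £1.06 + £1.69 + £1.16 + £0.71 + £7.97 = £12.59

£12.59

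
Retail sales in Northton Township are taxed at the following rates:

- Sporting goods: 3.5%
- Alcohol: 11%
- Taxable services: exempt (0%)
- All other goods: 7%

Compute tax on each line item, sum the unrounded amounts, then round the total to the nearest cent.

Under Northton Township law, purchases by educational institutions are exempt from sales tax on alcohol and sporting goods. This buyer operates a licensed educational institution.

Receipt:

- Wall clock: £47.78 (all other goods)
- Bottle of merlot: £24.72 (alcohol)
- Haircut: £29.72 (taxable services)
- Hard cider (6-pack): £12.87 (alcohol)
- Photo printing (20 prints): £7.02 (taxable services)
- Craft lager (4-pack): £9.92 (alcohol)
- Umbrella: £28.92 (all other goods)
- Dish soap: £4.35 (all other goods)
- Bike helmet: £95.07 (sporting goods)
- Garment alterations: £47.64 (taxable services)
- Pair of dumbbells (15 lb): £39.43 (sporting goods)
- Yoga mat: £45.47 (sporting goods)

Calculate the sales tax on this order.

£5.67

Wall clock £47.78: all other goods → 7% → £3.3446
Bottle of merlot £24.72: alcohol, buyer-exempt → 0% → £0.00
Haircut £29.72: taxable services → 0% → £0.00
Hard cider (6-pack) £12.87: alcohol, buyer-exempt → 0% → £0.00
Photo printing (20 prints) £7.02: taxable services → 0% → £0.00
Craft lager (4-pack) £9.92: alcohol, buyer-exempt → 0% → £0.00
Umbrella £28.92: all other goods → 7% → £2.0244
Dish soap £4.35: all other goods → 7% → £0.3045
Bike helmet £95.07: sporting goods, buyer-exempt → 0% → £0.00
Garment alterations £47.64: taxable services → 0% → £0.00
Pair of dumbbells (15 lb) £39.43: sporting goods, buyer-exempt → 0% → £0.00
Yoga mat £45.47: sporting goods, buyer-exempt → 0% → £0.00
Unrounded tax sum = £5.6735 → £5.67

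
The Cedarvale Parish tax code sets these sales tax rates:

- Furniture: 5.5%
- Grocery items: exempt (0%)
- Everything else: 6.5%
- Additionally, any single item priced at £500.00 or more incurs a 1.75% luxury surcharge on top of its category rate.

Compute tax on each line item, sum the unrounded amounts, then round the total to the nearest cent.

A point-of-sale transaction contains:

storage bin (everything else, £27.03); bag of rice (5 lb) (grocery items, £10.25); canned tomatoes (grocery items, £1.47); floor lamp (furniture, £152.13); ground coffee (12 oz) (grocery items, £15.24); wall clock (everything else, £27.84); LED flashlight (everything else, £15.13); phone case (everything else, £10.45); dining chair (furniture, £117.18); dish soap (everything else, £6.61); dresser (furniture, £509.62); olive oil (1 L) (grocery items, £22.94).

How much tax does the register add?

£57.42

Storage bin £27.03: everything else → 6.5% → £1.75695
Bag of rice (5 lb) £10.25: grocery items → 0% → £0.00
Canned tomatoes £1.47: grocery items → 0% → £0.00
Floor lamp £152.13: furniture → 5.5% → £8.36715
Ground coffee (12 oz) £15.24: grocery items → 0% → £0.00
Wall clock £27.84: everything else → 6.5% → £1.8096
LED flashlight £15.13: everything else → 6.5% → £0.98345
Phone case £10.45: everything else → 6.5% → £0.67925
Dining chair £117.18: furniture → 5.5% → £6.4449
Dish soap £6.61: everything else → 6.5% → £0.42965
Dresser £509.62: furniture → 5.5% + 1.75% surcharge = 7.25% → £36.94745
Olive oil (1 L) £22.94: grocery items → 0% → £0.00
Unrounded tax sum = £57.4184 → £57.42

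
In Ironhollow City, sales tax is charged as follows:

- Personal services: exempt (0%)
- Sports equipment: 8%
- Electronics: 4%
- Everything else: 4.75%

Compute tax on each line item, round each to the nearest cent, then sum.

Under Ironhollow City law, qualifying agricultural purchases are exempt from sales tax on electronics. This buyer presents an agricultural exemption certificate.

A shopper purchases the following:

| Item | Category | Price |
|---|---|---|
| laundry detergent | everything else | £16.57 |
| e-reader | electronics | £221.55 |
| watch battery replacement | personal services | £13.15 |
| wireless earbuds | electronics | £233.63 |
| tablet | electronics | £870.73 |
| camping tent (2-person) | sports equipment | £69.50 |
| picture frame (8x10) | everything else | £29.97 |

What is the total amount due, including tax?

Laundry detergent £16.57: everything else → 4.75% → £0.79
E-reader £221.55: electronics, buyer-exempt → 0% → £0.00
Watch battery replacement £13.15: personal services → 0% → £0.00
Wireless earbuds £233.63: electronics, buyer-exempt → 0% → £0.00
Tablet £870.73: electronics, buyer-exempt → 0% → £0.00
Camping tent (2-person) £69.50: sports equipment → 8% → £5.56
Picture frame (8x10) £29.97: everything else → 4.75% → £1.42
Subtotal = £1455.10; tax = £7.77; total due = £1462.87

£1462.87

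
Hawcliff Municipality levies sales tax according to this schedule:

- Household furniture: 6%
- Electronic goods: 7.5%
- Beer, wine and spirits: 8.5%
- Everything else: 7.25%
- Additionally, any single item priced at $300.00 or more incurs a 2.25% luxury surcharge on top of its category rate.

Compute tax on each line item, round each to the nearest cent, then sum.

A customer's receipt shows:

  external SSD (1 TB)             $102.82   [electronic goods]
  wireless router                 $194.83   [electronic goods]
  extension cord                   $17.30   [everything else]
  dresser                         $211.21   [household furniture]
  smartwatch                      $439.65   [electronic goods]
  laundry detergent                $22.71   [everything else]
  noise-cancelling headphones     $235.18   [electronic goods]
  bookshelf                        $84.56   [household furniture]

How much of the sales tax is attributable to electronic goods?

$82.83

External SSD (1 TB) $102.82: electronic goods → 7.5% → $7.71
Wireless router $194.83: electronic goods → 7.5% → $14.61
Smartwatch $439.65: electronic goods → 7.5% + 2.25% surcharge = 9.75% → $42.87
Noise-cancelling headphones $235.18: electronic goods → 7.5% → $17.64
Tax on electronic goods = $7.71 + $14.61 + $42.87 + $17.64 = $82.83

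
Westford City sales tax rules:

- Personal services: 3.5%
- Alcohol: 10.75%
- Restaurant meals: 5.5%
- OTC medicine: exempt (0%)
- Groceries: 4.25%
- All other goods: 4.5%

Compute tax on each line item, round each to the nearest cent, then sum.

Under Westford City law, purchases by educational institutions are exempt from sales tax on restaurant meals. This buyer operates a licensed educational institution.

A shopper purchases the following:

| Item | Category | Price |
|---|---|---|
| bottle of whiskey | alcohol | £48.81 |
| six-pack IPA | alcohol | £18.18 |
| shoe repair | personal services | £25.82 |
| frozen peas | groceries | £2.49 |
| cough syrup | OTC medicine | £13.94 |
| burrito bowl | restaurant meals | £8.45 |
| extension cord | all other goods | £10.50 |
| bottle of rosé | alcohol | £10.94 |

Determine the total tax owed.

£9.86

Bottle of whiskey £48.81: alcohol → 10.75% → £5.25
Six-pack IPA £18.18: alcohol → 10.75% → £1.95
Shoe repair £25.82: personal services → 3.5% → £0.90
Frozen peas £2.49: groceries → 4.25% → £0.11
Cough syrup £13.94: OTC medicine → 0% → £0.00
Burrito bowl £8.45: restaurant meals, buyer-exempt → 0% → £0.00
Extension cord £10.50: all other goods → 4.5% → £0.47
Bottle of rosé £10.94: alcohol → 10.75% → £1.18
Total tax = £5.25 + £1.95 + £0.90 + £0.11 + £0.47 + £1.18 = £9.86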